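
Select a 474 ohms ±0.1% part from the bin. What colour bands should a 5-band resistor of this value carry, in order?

474 Ω = 474 × 10^0.
4 → yellow
7 → violet
4 → yellow
Multiplier 10^0 → black.
±0.1% tolerance → violet.

yellow, violet, yellow, black, violet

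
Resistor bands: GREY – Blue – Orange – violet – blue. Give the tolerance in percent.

The last band, blue, is the tolerance band.
Blue corresponds to ±0.25%.

±0.25%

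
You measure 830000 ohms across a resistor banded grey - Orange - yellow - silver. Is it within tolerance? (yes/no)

yes

Grey → 8 (first significant figure)
Orange → 3 (second significant figure)
Yellow → ×10^4 multiplier
Silver → ±10% tolerance
83 × 10000 = 830000 Ω
Allowed range: 747000 Ω to 913000 Ω.
830000 ohms lies inside that range.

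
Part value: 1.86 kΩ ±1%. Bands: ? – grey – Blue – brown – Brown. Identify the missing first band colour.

1860 Ω = 186 × 10^1.
The first band gives digit 1 of the significand, and 1 is brown.

brown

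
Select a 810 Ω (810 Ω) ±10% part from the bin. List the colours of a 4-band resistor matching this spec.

810 Ω = 81 × 10^1.
8 → grey
1 → brown
Multiplier 10^1 → brown.
±10% tolerance → silver.

grey, brown, brown, silver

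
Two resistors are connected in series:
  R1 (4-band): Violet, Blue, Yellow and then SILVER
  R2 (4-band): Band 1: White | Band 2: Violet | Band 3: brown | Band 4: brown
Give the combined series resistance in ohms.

760970 Ω

R1: violet, blue → 76; yellow ×10^4 → 760000 Ω.
R2: white, violet → 97; brown ×10 → 970 Ω.
Series: 760000 + 970 = 760970 Ω.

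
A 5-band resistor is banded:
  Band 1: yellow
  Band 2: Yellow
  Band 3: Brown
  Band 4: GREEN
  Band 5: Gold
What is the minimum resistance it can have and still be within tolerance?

Yellow → 4 (first significant figure)
Yellow → 4 (second significant figure)
Brown → 1 (third significant figure)
Green → ×10^5 multiplier
Gold → ±5% tolerance
441 × 100000 = 44100000 Ω
Minimum = 44100000 × (1 − 5/100) = 41895000 Ω.

41895000 Ω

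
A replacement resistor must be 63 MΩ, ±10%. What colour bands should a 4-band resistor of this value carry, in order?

blue, orange, blue, silver

63000000 Ω = 63 × 10^6.
6 → blue
3 → orange
Multiplier 10^6 → blue.
±10% tolerance → silver.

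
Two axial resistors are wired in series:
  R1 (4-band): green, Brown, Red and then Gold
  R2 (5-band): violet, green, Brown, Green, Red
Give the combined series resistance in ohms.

R1: green, brown → 51; red ×10^2 → 5100 Ω.
R2: violet, green, brown → 751; green ×10^5 → 75100000 Ω.
Series: 5100 + 75100000 = 75105100 Ω.

75105100 Ω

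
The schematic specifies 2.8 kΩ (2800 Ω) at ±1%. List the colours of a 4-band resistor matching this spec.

red, grey, red, brown

2800 Ω = 28 × 10^2.
2 → red
8 → grey
Multiplier 10^2 → red.
±1% tolerance → brown.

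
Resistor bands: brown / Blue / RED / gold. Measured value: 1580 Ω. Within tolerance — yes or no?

yes

Brown → 1 (first significant figure)
Blue → 6 (second significant figure)
Red → ×10^2 multiplier
Gold → ±5% tolerance
16 × 100 = 1600 Ω
Allowed range: 1520 Ω to 1680 Ω.
1580 Ω lies inside that range.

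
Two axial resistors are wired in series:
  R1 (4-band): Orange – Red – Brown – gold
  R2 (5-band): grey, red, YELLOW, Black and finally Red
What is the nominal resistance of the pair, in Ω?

1144 Ω

R1: orange, red → 32; brown ×10 → 320 Ω.
R2: grey, red, yellow → 824; black ×1 → 824 Ω.
Series: 320 + 824 = 1144 Ω.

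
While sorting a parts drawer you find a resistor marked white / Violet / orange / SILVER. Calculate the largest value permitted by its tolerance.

White → 9 (first significant figure)
Violet → 7 (second significant figure)
Orange → ×10^3 multiplier
Silver → ±10% tolerance
97 × 1000 = 97000 Ω
Largest = 97000 × (1 + 10/100) = 106700 Ω.

106700 Ω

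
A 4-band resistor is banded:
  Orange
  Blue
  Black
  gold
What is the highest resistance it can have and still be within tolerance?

Orange → 3 (first significant figure)
Blue → 6 (second significant figure)
Black → ×1 multiplier
Gold → ±5% tolerance
36 × 1 = 36 Ω
Highest = 36 × (1 + 5/100) = 37.8 Ω.

37.8 Ω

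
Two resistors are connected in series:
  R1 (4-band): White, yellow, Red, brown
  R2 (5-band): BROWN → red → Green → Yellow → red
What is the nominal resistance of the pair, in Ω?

R1: white, yellow → 94; red ×10^2 → 9400 Ω.
R2: brown, red, green → 125; yellow ×10^4 → 1250000 Ω.
Series: 9400 + 1250000 = 1259400 Ω.

1259400 Ω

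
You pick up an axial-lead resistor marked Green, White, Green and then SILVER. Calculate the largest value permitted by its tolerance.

6490000 Ω

Green → 5 (first significant figure)
White → 9 (second significant figure)
Green → ×10^5 multiplier
Silver → ±10% tolerance
59 × 100000 = 5900000 Ω
Largest = 5900000 × (1 + 10/100) = 6490000 Ω.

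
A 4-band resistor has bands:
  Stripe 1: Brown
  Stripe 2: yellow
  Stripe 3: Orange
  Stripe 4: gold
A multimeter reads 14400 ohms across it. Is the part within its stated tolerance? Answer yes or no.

yes

Brown → 1 (first significant figure)
Yellow → 4 (second significant figure)
Orange → ×10^3 multiplier
Gold → ±5% tolerance
14 × 1000 = 14000 Ω
Allowed range: 13300 Ω to 14700 Ω.
14400 ohms lies inside that range.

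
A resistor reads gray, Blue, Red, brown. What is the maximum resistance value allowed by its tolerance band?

8686 Ω

Grey → 8 (first significant figure)
Blue → 6 (second significant figure)
Red → ×10^2 multiplier
Brown → ±1% tolerance
86 × 100 = 8600 Ω
Maximum = 8600 × (1 + 1/100) = 8686 Ω.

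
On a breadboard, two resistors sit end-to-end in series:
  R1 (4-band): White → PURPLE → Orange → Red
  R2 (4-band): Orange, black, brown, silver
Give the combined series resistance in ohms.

97300 Ω

R1: white, violet → 97; orange ×10^3 → 97000 Ω.
R2: orange, black → 30; brown ×10 → 300 Ω.
Series: 97000 + 300 = 97300 Ω.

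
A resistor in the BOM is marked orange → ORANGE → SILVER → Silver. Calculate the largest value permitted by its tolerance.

Orange → 3 (first significant figure)
Orange → 3 (second significant figure)
Silver → ×0.01 multiplier
Silver → ±10% tolerance
33 × 0.01 = 0.33 Ω
Largest = 0.33 × (1 + 10/100) = 0.363 Ω.

0.363 Ω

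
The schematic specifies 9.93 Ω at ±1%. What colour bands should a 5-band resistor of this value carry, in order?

9.93 Ω = 993 × 10^-2.
9 → white
9 → white
3 → orange
Multiplier 10^-2 → silver.
±1% tolerance → brown.

white, white, orange, silver, brown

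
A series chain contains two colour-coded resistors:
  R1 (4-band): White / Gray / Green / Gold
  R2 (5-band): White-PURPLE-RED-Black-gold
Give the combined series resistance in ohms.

9800972 Ω

R1: white, grey → 98; green ×10^5 → 9800000 Ω.
R2: white, violet, red → 972; black ×1 → 972 Ω.
Series: 9800000 + 972 = 9800972 Ω.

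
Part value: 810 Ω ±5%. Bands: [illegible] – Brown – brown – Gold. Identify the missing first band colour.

grey

810 Ω = 81 × 10^1.
The first band gives digit 8 of the significand, and 8 is grey.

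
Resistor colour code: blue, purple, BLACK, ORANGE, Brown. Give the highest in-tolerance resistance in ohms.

Blue → 6 (first significant figure)
Violet → 7 (second significant figure)
Black → 0 (third significant figure)
Orange → ×10^3 multiplier
Brown → ±1% tolerance
670 × 1000 = 670000 Ω
Highest = 670000 × (1 + 1/100) = 676700 Ω.

676700 Ω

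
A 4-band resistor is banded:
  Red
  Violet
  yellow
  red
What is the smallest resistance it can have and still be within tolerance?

Red → 2 (first significant figure)
Violet → 7 (second significant figure)
Yellow → ×10^4 multiplier
Red → ±2% tolerance
27 × 10000 = 270000 Ω
Smallest = 270000 × (1 − 2/100) = 264600 Ω.

264600 Ω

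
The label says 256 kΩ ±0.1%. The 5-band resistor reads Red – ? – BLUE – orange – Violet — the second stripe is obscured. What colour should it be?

256000 Ω = 256 × 10^3.
The second band gives digit 5 of the significand, and 5 is green.

green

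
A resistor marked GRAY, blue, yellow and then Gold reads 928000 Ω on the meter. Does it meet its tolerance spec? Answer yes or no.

no

Grey → 8 (first significant figure)
Blue → 6 (second significant figure)
Yellow → ×10^4 multiplier
Gold → ±5% tolerance
86 × 10000 = 860000 Ω
Allowed range: 817000 Ω to 903000 Ω.
928000 Ω lies outside that range.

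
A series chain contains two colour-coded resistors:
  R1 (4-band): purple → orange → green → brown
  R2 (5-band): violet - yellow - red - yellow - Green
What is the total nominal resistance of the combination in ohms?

14720000 Ω

R1: violet, orange → 73; green ×10^5 → 7300000 Ω.
R2: violet, yellow, red → 742; yellow ×10^4 → 7420000 Ω.
Series: 7300000 + 7420000 = 14720000 Ω.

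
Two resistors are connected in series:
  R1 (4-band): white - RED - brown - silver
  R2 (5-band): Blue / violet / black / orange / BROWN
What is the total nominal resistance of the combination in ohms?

R1: white, red → 92; brown ×10 → 920 Ω.
R2: blue, violet, black → 670; orange ×10^3 → 670000 Ω.
Series: 920 + 670000 = 670920 Ω.

670920 Ω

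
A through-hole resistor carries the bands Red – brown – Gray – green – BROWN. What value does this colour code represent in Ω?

Red → 2 (first significant figure)
Brown → 1 (second significant figure)
Grey → 8 (third significant figure)
Green → ×10^5 multiplier
218 × 100000 = 21800000 Ω

21800000 Ω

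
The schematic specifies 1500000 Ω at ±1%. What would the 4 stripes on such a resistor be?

1500000 Ω = 15 × 10^5.
1 → brown
5 → green
Multiplier 10^5 → green.
±1% tolerance → brown.

brown, green, green, brown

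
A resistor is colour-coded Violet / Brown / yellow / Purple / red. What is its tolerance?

The last band, red, is the tolerance band.
Red corresponds to ±2%.

±2%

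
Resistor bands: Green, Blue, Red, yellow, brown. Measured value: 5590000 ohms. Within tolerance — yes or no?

Green → 5 (first significant figure)
Blue → 6 (second significant figure)
Red → 2 (third significant figure)
Yellow → ×10^4 multiplier
Brown → ±1% tolerance
562 × 10000 = 5620000 Ω
Allowed range: 5563800 Ω to 5676200 Ω.
5590000 ohms lies inside that range.

yes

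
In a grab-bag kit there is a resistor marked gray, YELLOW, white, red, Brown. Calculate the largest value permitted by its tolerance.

85749 Ω

Grey → 8 (first significant figure)
Yellow → 4 (second significant figure)
White → 9 (third significant figure)
Red → ×10^2 multiplier
Brown → ±1% tolerance
849 × 100 = 84900 Ω
Largest = 84900 × (1 + 1/100) = 85749 Ω.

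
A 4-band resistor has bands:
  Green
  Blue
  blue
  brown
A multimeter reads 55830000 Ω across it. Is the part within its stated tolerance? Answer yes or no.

yes

Green → 5 (first significant figure)
Blue → 6 (second significant figure)
Blue → ×10^6 multiplier
Brown → ±1% tolerance
56 × 1000000 = 56000000 Ω
Allowed range: 55440000 Ω to 56560000 Ω.
55830000 Ω lies inside that range.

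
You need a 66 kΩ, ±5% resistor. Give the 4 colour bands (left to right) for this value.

blue, blue, orange, gold

66000 Ω = 66 × 10^3.
6 → blue
6 → blue
Multiplier 10^3 → orange.
±5% tolerance → gold.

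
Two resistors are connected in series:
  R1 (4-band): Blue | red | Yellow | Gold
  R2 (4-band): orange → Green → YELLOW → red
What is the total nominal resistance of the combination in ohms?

970000 Ω

R1: blue, red → 62; yellow ×10^4 → 620000 Ω.
R2: orange, green → 35; yellow ×10^4 → 350000 Ω.
Series: 620000 + 350000 = 970000 Ω.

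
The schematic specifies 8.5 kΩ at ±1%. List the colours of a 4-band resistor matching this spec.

grey, green, red, brown

8500 Ω = 85 × 10^2.
8 → grey
5 → green
Multiplier 10^2 → red.
±1% tolerance → brown.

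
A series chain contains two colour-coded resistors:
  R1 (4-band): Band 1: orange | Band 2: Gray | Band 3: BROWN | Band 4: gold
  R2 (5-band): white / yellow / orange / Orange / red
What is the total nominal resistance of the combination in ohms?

R1: orange, grey → 38; brown ×10 → 380 Ω.
R2: white, yellow, orange → 943; orange ×10^3 → 943000 Ω.
Series: 380 + 943000 = 943380 Ω.

943380 Ω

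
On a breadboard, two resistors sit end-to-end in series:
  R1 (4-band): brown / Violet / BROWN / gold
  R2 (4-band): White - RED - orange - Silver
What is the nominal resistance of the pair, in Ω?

R1: brown, violet → 17; brown ×10 → 170 Ω.
R2: white, red → 92; orange ×10^3 → 92000 Ω.
Series: 170 + 92000 = 92170 Ω.

92170 Ω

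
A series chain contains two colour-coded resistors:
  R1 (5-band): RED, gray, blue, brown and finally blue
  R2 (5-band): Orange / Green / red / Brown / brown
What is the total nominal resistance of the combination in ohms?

R1: red, grey, blue → 286; brown ×10 → 2860 Ω.
R2: orange, green, red → 352; brown ×10 → 3520 Ω.
Series: 2860 + 3520 = 6380 Ω.

6380 Ω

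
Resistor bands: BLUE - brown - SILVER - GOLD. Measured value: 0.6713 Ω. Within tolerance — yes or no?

no

Blue → 6 (first significant figure)
Brown → 1 (second significant figure)
Silver → ×0.01 multiplier
Gold → ±5% tolerance
61 × 0.01 = 0.61 Ω
Allowed range: 0.5795 Ω to 0.6405 Ω.
0.6713 Ω lies outside that range.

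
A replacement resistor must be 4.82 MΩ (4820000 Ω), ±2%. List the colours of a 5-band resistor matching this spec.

yellow, grey, red, yellow, red

4820000 Ω = 482 × 10^4.
4 → yellow
8 → grey
2 → red
Multiplier 10^4 → yellow.
±2% tolerance → red.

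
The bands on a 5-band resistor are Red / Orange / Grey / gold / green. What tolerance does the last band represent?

The last band, green, is the tolerance band.
Green corresponds to ±0.5%.

±0.5%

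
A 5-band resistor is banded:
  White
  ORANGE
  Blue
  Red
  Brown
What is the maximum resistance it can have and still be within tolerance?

94536 Ω

White → 9 (first significant figure)
Orange → 3 (second significant figure)
Blue → 6 (third significant figure)
Red → ×10^2 multiplier
Brown → ±1% tolerance
936 × 100 = 93600 Ω
Maximum = 93600 × (1 + 1/100) = 94536 Ω.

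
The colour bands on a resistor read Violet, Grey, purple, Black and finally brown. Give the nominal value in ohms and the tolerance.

787 Ω ±1%

Violet → 7 (first significant figure)
Grey → 8 (second significant figure)
Violet → 7 (third significant figure)
Black → ×1 multiplier
Brown → ±1% tolerance
787 × 1 = 787 Ω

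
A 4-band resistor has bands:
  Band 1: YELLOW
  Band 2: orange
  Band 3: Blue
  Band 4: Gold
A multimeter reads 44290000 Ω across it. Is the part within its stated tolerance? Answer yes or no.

Yellow → 4 (first significant figure)
Orange → 3 (second significant figure)
Blue → ×10^6 multiplier
Gold → ±5% tolerance
43 × 1000000 = 43000000 Ω
Allowed range: 40850000 Ω to 45150000 Ω.
44290000 Ω lies inside that range.

yes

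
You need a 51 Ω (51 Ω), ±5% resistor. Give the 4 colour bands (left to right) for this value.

51 Ω = 51 × 10^0.
5 → green
1 → brown
Multiplier 10^0 → black.
±5% tolerance → gold.

green, brown, black, gold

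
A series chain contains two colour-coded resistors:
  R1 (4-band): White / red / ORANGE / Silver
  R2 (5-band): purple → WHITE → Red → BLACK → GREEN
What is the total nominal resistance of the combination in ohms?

92792 Ω

R1: white, red → 92; orange ×10^3 → 92000 Ω.
R2: violet, white, red → 792; black ×1 → 792 Ω.
Series: 92000 + 792 = 92792 Ω.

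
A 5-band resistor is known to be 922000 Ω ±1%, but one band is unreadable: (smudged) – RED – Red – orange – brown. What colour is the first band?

white

922000 Ω = 922 × 10^3.
The first band gives digit 9 of the significand, and 9 is white.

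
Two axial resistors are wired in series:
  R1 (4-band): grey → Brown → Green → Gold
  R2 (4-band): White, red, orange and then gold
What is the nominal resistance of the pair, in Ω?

8192000 Ω

R1: grey, brown → 81; green ×10^5 → 8100000 Ω.
R2: white, red → 92; orange ×10^3 → 92000 Ω.
Series: 8100000 + 92000 = 8192000 Ω.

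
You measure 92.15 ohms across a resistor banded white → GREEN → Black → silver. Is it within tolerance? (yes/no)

yes

White → 9 (first significant figure)
Green → 5 (second significant figure)
Black → ×1 multiplier
Silver → ±10% tolerance
95 × 1 = 95 Ω
Allowed range: 85.5 Ω to 104.5 Ω.
92.15 ohms lies inside that range.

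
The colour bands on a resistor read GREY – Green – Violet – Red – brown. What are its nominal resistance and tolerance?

Grey → 8 (first significant figure)
Green → 5 (second significant figure)
Violet → 7 (third significant figure)
Red → ×10^2 multiplier
Brown → ±1% tolerance
857 × 100 = 85700 Ω

85700 Ω ±1%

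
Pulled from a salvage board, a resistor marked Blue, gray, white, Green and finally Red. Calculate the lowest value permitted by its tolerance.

67522000 Ω

Blue → 6 (first significant figure)
Grey → 8 (second significant figure)
White → 9 (third significant figure)
Green → ×10^5 multiplier
Red → ±2% tolerance
689 × 100000 = 68900000 Ω
Lowest = 68900000 × (1 − 2/100) = 67522000 Ω.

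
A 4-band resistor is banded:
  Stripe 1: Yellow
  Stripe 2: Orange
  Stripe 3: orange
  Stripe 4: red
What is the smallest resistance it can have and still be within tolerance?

42140 Ω

Yellow → 4 (first significant figure)
Orange → 3 (second significant figure)
Orange → ×10^3 multiplier
Red → ±2% tolerance
43 × 1000 = 43000 Ω
Smallest = 43000 × (1 − 2/100) = 42140 Ω.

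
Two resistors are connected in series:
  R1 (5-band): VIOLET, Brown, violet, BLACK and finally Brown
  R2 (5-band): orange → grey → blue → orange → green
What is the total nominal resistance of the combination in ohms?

386717 Ω

R1: violet, brown, violet → 717; black ×1 → 717 Ω.
R2: orange, grey, blue → 386; orange ×10^3 → 386000 Ω.
Series: 717 + 386000 = 386717 Ω.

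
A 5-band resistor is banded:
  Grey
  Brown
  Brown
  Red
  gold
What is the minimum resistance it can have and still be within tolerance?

77045 Ω

Grey → 8 (first significant figure)
Brown → 1 (second significant figure)
Brown → 1 (third significant figure)
Red → ×10^2 multiplier
Gold → ±5% tolerance
811 × 100 = 81100 Ω
Minimum = 81100 × (1 − 5/100) = 77045 Ω.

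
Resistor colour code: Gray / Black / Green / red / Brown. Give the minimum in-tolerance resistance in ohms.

79695 Ω

Grey → 8 (first significant figure)
Black → 0 (second significant figure)
Green → 5 (third significant figure)
Red → ×10^2 multiplier
Brown → ±1% tolerance
805 × 100 = 80500 Ω
Minimum = 80500 × (1 − 1/100) = 79695 Ω.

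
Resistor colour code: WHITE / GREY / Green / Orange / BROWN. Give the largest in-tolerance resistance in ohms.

994850 Ω

White → 9 (first significant figure)
Grey → 8 (second significant figure)
Green → 5 (third significant figure)
Orange → ×10^3 multiplier
Brown → ±1% tolerance
985 × 1000 = 985000 Ω
Largest = 985000 × (1 + 1/100) = 994850 Ω.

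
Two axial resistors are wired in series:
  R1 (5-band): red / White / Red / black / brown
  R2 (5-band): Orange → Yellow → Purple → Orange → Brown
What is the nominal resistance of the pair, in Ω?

347292 Ω

R1: red, white, red → 292; black ×1 → 292 Ω.
R2: orange, yellow, violet → 347; orange ×10^3 → 347000 Ω.
Series: 292 + 347000 = 347292 Ω.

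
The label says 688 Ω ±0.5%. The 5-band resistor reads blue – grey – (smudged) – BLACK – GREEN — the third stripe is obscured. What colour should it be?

688 Ω = 688 × 10^0.
The third band gives digit 8 of the significand, and 8 is grey.

grey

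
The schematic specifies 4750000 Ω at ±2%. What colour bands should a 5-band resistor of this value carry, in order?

yellow, violet, green, yellow, red

4750000 Ω = 475 × 10^4.
4 → yellow
7 → violet
5 → green
Multiplier 10^4 → yellow.
±2% tolerance → red.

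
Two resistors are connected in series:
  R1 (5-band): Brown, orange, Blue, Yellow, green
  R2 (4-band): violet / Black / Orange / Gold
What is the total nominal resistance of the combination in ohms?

R1: brown, orange, blue → 136; yellow ×10^4 → 1360000 Ω.
R2: violet, black → 70; orange ×10^3 → 70000 Ω.
Series: 1360000 + 70000 = 1430000 Ω.

1430000 Ω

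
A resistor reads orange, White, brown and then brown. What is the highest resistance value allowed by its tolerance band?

393.9 Ω

Orange → 3 (first significant figure)
White → 9 (second significant figure)
Brown → ×10 multiplier
Brown → ±1% tolerance
39 × 10 = 390 Ω
Highest = 390 × (1 + 1/100) = 393.9 Ω.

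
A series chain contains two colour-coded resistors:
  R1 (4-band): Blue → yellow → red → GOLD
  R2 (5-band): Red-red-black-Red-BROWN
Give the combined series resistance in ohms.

R1: blue, yellow → 64; red ×10^2 → 6400 Ω.
R2: red, red, black → 220; red ×10^2 → 22000 Ω.
Series: 6400 + 22000 = 28400 Ω.

28400 Ω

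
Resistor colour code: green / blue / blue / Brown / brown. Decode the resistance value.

5660 Ω

Green → 5 (first significant figure)
Blue → 6 (second significant figure)
Blue → 6 (third significant figure)
Brown → ×10 multiplier
566 × 10 = 5660 Ω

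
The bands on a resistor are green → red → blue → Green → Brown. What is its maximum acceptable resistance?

Green → 5 (first significant figure)
Red → 2 (second significant figure)
Blue → 6 (third significant figure)
Green → ×10^5 multiplier
Brown → ±1% tolerance
526 × 100000 = 52600000 Ω
Maximum = 52600000 × (1 + 1/100) = 53126000 Ω.

53126000 Ω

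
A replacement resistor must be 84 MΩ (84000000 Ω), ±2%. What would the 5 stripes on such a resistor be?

grey, yellow, black, green, red

84000000 Ω = 840 × 10^5.
8 → grey
4 → yellow
0 → black
Multiplier 10^5 → green.
±2% tolerance → red.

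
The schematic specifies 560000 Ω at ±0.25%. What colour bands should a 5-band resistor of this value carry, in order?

560000 Ω = 560 × 10^3.
5 → green
6 → blue
0 → black
Multiplier 10^3 → orange.
±0.25% tolerance → blue.

green, blue, black, orange, blue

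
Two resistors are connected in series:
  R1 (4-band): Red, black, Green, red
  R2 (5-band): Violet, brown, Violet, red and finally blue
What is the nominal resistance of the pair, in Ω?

2071700 Ω

R1: red, black → 20; green ×10^5 → 2000000 Ω.
R2: violet, brown, violet → 717; red ×10^2 → 71700 Ω.
Series: 2000000 + 71700 = 2071700 Ω.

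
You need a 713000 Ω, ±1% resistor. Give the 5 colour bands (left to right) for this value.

713000 Ω = 713 × 10^3.
7 → violet
1 → brown
3 → orange
Multiplier 10^3 → orange.
±1% tolerance → brown.

violet, brown, orange, orange, brown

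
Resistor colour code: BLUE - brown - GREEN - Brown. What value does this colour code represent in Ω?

6100000 Ω

Blue → 6 (first significant figure)
Brown → 1 (second significant figure)
Green → ×10^5 multiplier
61 × 100000 = 6100000 Ω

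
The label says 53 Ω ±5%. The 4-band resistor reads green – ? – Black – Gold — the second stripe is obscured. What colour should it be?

orange

53 Ω = 53 × 10^0.
The second band gives digit 3 of the significand, and 3 is orange.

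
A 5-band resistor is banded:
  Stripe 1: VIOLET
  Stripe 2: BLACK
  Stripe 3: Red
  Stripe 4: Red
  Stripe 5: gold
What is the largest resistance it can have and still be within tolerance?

73710 Ω

Violet → 7 (first significant figure)
Black → 0 (second significant figure)
Red → 2 (third significant figure)
Red → ×10^2 multiplier
Gold → ±5% tolerance
702 × 100 = 70200 Ω
Largest = 70200 × (1 + 5/100) = 73710 Ω.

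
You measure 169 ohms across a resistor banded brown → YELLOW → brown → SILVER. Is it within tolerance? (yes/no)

Brown → 1 (first significant figure)
Yellow → 4 (second significant figure)
Brown → ×10 multiplier
Silver → ±10% tolerance
14 × 10 = 140 Ω
Allowed range: 126 Ω to 154 Ω.
169 ohms lies outside that range.

no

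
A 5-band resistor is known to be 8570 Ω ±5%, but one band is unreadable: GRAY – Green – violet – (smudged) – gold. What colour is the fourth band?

8570 Ω = 857 × 10^1.
The fourth band is the multiplier, 10^1, which is brown.

brown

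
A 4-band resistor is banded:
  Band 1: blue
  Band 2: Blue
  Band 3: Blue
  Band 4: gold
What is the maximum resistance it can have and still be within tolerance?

Blue → 6 (first significant figure)
Blue → 6 (second significant figure)
Blue → ×10^6 multiplier
Gold → ±5% tolerance
66 × 1000000 = 66000000 Ω
Maximum = 66000000 × (1 + 5/100) = 69300000 Ω.

69300000 Ω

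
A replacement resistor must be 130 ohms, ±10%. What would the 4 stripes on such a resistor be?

130 Ω = 13 × 10^1.
1 → brown
3 → orange
Multiplier 10^1 → brown.
±10% tolerance → silver.

brown, orange, brown, silver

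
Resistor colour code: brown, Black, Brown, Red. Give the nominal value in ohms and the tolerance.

100 Ω ±2%

Brown → 1 (first significant figure)
Black → 0 (second significant figure)
Brown → ×10 multiplier
Red → ±2% tolerance
10 × 10 = 100 Ω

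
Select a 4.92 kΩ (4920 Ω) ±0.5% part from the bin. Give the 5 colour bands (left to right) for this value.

4920 Ω = 492 × 10^1.
4 → yellow
9 → white
2 → red
Multiplier 10^1 → brown.
±0.5% tolerance → green.

yellow, white, red, brown, green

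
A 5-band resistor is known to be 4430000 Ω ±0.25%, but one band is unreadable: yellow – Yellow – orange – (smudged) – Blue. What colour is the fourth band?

4430000 Ω = 443 × 10^4.
The fourth band is the multiplier, 10^4, which is yellow.

yellow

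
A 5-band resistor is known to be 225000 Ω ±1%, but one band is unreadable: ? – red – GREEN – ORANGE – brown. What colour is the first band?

225000 Ω = 225 × 10^3.
The first band gives digit 2 of the significand, and 2 is red.

red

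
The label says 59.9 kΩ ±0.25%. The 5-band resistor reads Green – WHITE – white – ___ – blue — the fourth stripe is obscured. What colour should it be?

red

59900 Ω = 599 × 10^2.
The fourth band is the multiplier, 10^2, which is red.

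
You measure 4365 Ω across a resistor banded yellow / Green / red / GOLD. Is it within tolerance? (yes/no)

yes

Yellow → 4 (first significant figure)
Green → 5 (second significant figure)
Red → ×10^2 multiplier
Gold → ±5% tolerance
45 × 100 = 4500 Ω
Allowed range: 4275 Ω to 4725 Ω.
4365 Ω lies inside that range.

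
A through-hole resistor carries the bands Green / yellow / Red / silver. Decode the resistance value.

5400 Ω

Green → 5 (first significant figure)
Yellow → 4 (second significant figure)
Red → ×10^2 multiplier
54 × 100 = 5400 Ω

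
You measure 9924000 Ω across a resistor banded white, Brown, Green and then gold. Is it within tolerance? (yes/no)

White → 9 (first significant figure)
Brown → 1 (second significant figure)
Green → ×10^5 multiplier
Gold → ±5% tolerance
91 × 100000 = 9100000 Ω
Allowed range: 8645000 Ω to 9555000 Ω.
9924000 Ω lies outside that range.

no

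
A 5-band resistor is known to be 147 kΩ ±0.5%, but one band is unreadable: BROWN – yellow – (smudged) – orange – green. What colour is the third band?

147000 Ω = 147 × 10^3.
The third band gives digit 7 of the significand, and 7 is violet.

violet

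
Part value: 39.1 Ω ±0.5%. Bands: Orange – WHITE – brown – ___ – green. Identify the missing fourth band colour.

39.1 Ω = 391 × 10^-1.
The fourth band is the multiplier, 10^-1, which is gold.

gold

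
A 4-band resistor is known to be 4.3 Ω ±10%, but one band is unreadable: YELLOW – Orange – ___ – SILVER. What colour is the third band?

gold

4.3 Ω = 43 × 10^-1.
The third band is the multiplier, 10^-1, which is gold.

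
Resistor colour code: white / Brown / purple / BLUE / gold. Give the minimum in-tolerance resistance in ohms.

871150000 Ω

White → 9 (first significant figure)
Brown → 1 (second significant figure)
Violet → 7 (third significant figure)
Blue → ×10^6 multiplier
Gold → ±5% tolerance
917 × 1000000 = 917000000 Ω
Minimum = 917000000 × (1 − 5/100) = 871150000 Ω.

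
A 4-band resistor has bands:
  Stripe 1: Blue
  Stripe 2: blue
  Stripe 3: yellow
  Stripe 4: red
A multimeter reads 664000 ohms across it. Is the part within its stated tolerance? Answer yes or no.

yes

Blue → 6 (first significant figure)
Blue → 6 (second significant figure)
Yellow → ×10^4 multiplier
Red → ±2% tolerance
66 × 10000 = 660000 Ω
Allowed range: 646800 Ω to 673200 Ω.
664000 ohms lies inside that range.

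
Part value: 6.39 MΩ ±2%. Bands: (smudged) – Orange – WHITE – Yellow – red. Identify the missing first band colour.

6390000 Ω = 639 × 10^4.
The first band gives digit 6 of the significand, and 6 is blue.

blue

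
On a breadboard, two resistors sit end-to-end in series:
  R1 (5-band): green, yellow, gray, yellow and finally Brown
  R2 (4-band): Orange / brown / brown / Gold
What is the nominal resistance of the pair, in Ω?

R1: green, yellow, grey → 548; yellow ×10^4 → 5480000 Ω.
R2: orange, brown → 31; brown ×10 → 310 Ω.
Series: 5480000 + 310 = 5480310 Ω.

5480310 Ω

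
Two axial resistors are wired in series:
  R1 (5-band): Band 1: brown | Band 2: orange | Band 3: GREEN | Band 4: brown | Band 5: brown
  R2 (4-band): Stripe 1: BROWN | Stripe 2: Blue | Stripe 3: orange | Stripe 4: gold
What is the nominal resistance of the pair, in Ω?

17350 Ω

R1: brown, orange, green → 135; brown ×10 → 1350 Ω.
R2: brown, blue → 16; orange ×10^3 → 16000 Ω.
Series: 1350 + 16000 = 17350 Ω.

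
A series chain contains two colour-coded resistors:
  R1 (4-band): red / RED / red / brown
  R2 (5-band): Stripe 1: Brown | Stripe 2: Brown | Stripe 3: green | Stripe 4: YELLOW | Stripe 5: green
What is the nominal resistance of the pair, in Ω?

1152200 Ω

R1: red, red → 22; red ×10^2 → 2200 Ω.
R2: brown, brown, green → 115; yellow ×10^4 → 1150000 Ω.
Series: 2200 + 1150000 = 1152200 Ω.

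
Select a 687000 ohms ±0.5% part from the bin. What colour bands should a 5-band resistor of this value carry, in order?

687000 Ω = 687 × 10^3.
6 → blue
8 → grey
7 → violet
Multiplier 10^3 → orange.
±0.5% tolerance → green.

blue, grey, violet, orange, green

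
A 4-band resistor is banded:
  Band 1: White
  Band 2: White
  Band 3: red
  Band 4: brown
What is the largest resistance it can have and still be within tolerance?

9999 Ω

White → 9 (first significant figure)
White → 9 (second significant figure)
Red → ×10^2 multiplier
Brown → ±1% tolerance
99 × 100 = 9900 Ω
Largest = 9900 × (1 + 1/100) = 9999 Ω.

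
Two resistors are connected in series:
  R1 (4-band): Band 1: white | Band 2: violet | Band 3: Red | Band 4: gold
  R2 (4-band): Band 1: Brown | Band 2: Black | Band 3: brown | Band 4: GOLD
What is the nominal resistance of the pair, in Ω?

9800 Ω

R1: white, violet → 97; red ×10^2 → 9700 Ω.
R2: brown, black → 10; brown ×10 → 100 Ω.
Series: 9700 + 100 = 9800 Ω.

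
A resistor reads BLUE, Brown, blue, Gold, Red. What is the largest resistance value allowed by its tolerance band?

62.832 Ω

Blue → 6 (first significant figure)
Brown → 1 (second significant figure)
Blue → 6 (third significant figure)
Gold → ×0.1 multiplier
Red → ±2% tolerance
616 × 0.1 = 61.6 Ω
Largest = 61.6 × (1 + 2/100) = 62.832 Ω.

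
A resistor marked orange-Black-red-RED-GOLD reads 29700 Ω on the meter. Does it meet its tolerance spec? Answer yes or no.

Orange → 3 (first significant figure)
Black → 0 (second significant figure)
Red → 2 (third significant figure)
Red → ×10^2 multiplier
Gold → ±5% tolerance
302 × 100 = 30200 Ω
Allowed range: 28690 Ω to 31710 Ω.
29700 Ω lies inside that range.

yes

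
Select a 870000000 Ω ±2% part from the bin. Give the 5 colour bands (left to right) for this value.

grey, violet, black, blue, red

870000000 Ω = 870 × 10^6.
8 → grey
7 → violet
0 → black
Multiplier 10^6 → blue.
±2% tolerance → red.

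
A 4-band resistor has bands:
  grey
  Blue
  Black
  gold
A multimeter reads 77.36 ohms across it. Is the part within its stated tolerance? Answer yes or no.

no

Grey → 8 (first significant figure)
Blue → 6 (second significant figure)
Black → ×1 multiplier
Gold → ±5% tolerance
86 × 1 = 86 Ω
Allowed range: 81.7 Ω to 90.3 Ω.
77.36 ohms lies outside that range.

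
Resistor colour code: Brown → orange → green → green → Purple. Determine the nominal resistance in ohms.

Brown → 1 (first significant figure)
Orange → 3 (second significant figure)
Green → 5 (third significant figure)
Green → ×10^5 multiplier
135 × 100000 = 13500000 Ω

13500000 Ω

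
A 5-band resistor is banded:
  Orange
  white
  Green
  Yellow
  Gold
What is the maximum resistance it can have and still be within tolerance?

Orange → 3 (first significant figure)
White → 9 (second significant figure)
Green → 5 (third significant figure)
Yellow → ×10^4 multiplier
Gold → ±5% tolerance
395 × 10000 = 3950000 Ω
Maximum = 3950000 × (1 + 5/100) = 4147500 Ω.

4147500 Ω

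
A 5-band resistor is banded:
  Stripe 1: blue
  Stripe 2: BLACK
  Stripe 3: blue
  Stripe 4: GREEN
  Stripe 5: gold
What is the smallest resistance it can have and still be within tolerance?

57570000 Ω

Blue → 6 (first significant figure)
Black → 0 (second significant figure)
Blue → 6 (third significant figure)
Green → ×10^5 multiplier
Gold → ±5% tolerance
606 × 100000 = 60600000 Ω
Smallest = 60600000 × (1 − 5/100) = 57570000 Ω.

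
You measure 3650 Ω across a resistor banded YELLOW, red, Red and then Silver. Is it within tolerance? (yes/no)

Yellow → 4 (first significant figure)
Red → 2 (second significant figure)
Red → ×10^2 multiplier
Silver → ±10% tolerance
42 × 100 = 4200 Ω
Allowed range: 3780 Ω to 4620 Ω.
3650 Ω lies outside that range.

no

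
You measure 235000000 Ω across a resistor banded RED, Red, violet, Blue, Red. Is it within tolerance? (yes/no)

Red → 2 (first significant figure)
Red → 2 (second significant figure)
Violet → 7 (third significant figure)
Blue → ×10^6 multiplier
Red → ±2% tolerance
227 × 1000000 = 227000000 Ω
Allowed range: 222460000 Ω to 231540000 Ω.
235000000 Ω lies outside that range.

no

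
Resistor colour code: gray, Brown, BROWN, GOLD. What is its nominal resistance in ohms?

810 Ω

Grey → 8 (first significant figure)
Brown → 1 (second significant figure)
Brown → ×10 multiplier
81 × 10 = 810 Ω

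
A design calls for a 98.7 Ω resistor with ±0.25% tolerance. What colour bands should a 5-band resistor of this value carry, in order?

98.7 Ω = 987 × 10^-1.
9 → white
8 → grey
7 → violet
Multiplier 10^-1 → gold.
±0.25% tolerance → blue.

white, grey, violet, gold, blue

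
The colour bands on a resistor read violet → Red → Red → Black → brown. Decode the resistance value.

722 Ω

Violet → 7 (first significant figure)
Red → 2 (second significant figure)
Red → 2 (third significant figure)
Black → ×1 multiplier
722 × 1 = 722 Ω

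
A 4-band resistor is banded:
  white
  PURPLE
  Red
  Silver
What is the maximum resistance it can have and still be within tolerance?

White → 9 (first significant figure)
Violet → 7 (second significant figure)
Red → ×10^2 multiplier
Silver → ±10% tolerance
97 × 100 = 9700 Ω
Maximum = 9700 × (1 + 10/100) = 10670 Ω.

10670 Ω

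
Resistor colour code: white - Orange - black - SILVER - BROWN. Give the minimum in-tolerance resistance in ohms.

9.207 Ω

White → 9 (first significant figure)
Orange → 3 (second significant figure)
Black → 0 (third significant figure)
Silver → ×0.01 multiplier
Brown → ±1% tolerance
930 × 0.01 = 9.3 Ω
Minimum = 9.3 × (1 − 1/100) = 9.207 Ω.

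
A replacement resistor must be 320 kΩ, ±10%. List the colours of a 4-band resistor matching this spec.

320000 Ω = 32 × 10^4.
3 → orange
2 → red
Multiplier 10^4 → yellow.
±10% tolerance → silver.

orange, red, yellow, silver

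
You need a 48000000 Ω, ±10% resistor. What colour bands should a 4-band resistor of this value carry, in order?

48000000 Ω = 48 × 10^6.
4 → yellow
8 → grey
Multiplier 10^6 → blue.
±10% tolerance → silver.

yellow, grey, blue, silver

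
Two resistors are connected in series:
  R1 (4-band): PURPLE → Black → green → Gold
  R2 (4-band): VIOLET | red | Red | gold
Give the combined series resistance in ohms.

R1: violet, black → 70; green ×10^5 → 7000000 Ω.
R2: violet, red → 72; red ×10^2 → 7200 Ω.
Series: 7000000 + 7200 = 7007200 Ω.

7007200 Ω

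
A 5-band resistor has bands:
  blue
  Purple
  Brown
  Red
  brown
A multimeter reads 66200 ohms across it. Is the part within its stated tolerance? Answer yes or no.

Blue → 6 (first significant figure)
Violet → 7 (second significant figure)
Brown → 1 (third significant figure)
Red → ×10^2 multiplier
Brown → ±1% tolerance
671 × 100 = 67100 Ω
Allowed range: 66429 Ω to 67771 Ω.
66200 ohms lies outside that range.

no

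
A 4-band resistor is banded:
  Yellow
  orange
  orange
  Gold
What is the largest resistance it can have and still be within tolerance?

Yellow → 4 (first significant figure)
Orange → 3 (second significant figure)
Orange → ×10^3 multiplier
Gold → ±5% tolerance
43 × 1000 = 43000 Ω
Largest = 43000 × (1 + 5/100) = 45150 Ω.

45150 Ω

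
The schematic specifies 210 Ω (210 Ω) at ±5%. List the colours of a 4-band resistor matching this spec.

red, brown, brown, gold

210 Ω = 21 × 10^1.
2 → red
1 → brown
Multiplier 10^1 → brown.
±5% tolerance → gold.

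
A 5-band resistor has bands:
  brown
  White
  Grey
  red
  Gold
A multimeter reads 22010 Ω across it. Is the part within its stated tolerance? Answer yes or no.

Brown → 1 (first significant figure)
White → 9 (second significant figure)
Grey → 8 (third significant figure)
Red → ×10^2 multiplier
Gold → ±5% tolerance
198 × 100 = 19800 Ω
Allowed range: 18810 Ω to 20790 Ω.
22010 Ω lies outside that range.

no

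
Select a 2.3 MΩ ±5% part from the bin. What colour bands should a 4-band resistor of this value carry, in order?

red, orange, green, gold

2300000 Ω = 23 × 10^5.
2 → red
3 → orange
Multiplier 10^5 → green.
±5% tolerance → gold.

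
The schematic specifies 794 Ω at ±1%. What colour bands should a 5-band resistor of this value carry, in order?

794 Ω = 794 × 10^0.
7 → violet
9 → white
4 → yellow
Multiplier 10^0 → black.
±1% tolerance → brown.

violet, white, yellow, black, brown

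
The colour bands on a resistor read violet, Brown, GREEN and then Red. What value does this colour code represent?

7100000 Ω

Violet → 7 (first significant figure)
Brown → 1 (second significant figure)
Green → ×10^5 multiplier
71 × 100000 = 7100000 Ω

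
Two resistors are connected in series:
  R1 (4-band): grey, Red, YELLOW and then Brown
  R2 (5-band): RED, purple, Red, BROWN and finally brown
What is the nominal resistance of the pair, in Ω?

822720 Ω

R1: grey, red → 82; yellow ×10^4 → 820000 Ω.
R2: red, violet, red → 272; brown ×10 → 2720 Ω.
Series: 820000 + 2720 = 822720 Ω.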